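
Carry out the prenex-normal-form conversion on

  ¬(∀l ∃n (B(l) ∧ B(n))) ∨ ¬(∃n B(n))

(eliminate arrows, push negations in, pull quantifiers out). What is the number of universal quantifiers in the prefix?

Move each ¬ inward, flipping quantifiers it crosses:
  (∃l ∀n (¬B(l) ∨ ¬B(n))) ∨ (∀n ¬B(n))
Give each quantifier a distinct variable: n↦v.
  (∃l ∀n (¬B(l) ∨ ¬B(n))) ∨ (∀v ¬B(v))
Extract every quantifier outward, since the variables are now distinct and don't occur free across branches:
  ∃l ∀n ∀v (¬B(l) ∨ ¬B(n) ∨ ¬B(v))
The prefix is ∃l ∀n ∀v: 2 universal, 1 existential.

2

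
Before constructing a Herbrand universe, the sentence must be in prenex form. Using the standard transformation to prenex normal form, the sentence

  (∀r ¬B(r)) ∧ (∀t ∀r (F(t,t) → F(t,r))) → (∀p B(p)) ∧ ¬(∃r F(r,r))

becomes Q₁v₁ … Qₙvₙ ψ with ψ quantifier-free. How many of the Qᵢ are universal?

2

Eliminate → and ↔ using ¬ and ∨.
  ¬((∀r ¬B(r)) ∧ (∀t ∀r (¬F(t,t) ∨ F(t,r)))) ∨ (∀p B(p)) ∧ ¬(∃r F(r,r))
Move each ¬ inward, flipping quantifiers it crosses:
  (∃r B(r)) ∨ (∃t ∃r (F(t,t) ∧ ¬F(t,r))) ∨ (∀p B(p)) ∧ (∀r ¬F(r,r))
Rename bound variables to avoid capture: r↦a, r↦y1.
  (∃r B(r)) ∨ (∃t ∃a (F(t,t) ∧ ¬F(t,a))) ∨ (∀p B(p)) ∧ (∀y1 ¬F(y1,y1))
Pull the quantifiers to the front (each side's bound variable is not free in the other side):
  ∃r ∃t ∃a ∀p ∀y1 (B(r) ∨ F(t,t) ∧ ¬F(t,a) ∨ B(p) ∧ ¬F(y1,y1))
The prefix is ∃r ∃t ∃a ∀p ∀y1: 2 universal, 3 existential.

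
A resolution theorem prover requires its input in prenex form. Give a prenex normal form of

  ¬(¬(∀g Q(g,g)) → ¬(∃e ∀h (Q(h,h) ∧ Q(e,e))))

Rewrite implications/biconditionals: A → B as ¬A ∨ B.
  ¬(¬¬(∀g Q(g,g)) ∨ ¬(∃e ∀h (Q(h,h) ∧ Q(e,e))))
Move each ¬ inward, flipping quantifiers it crosses:
  (∃g ¬Q(g,g)) ∧ (∃e ∀h (Q(h,h) ∧ Q(e,e)))
Pull the quantifiers to the front (each side's bound variable is not free in the other side):
  ∃g ∃e ∀h (¬Q(g,g) ∧ Q(h,h) ∧ Q(e,e))

∃g ∃e ∀h (¬Q(g,g) ∧ Q(h,h) ∧ Q(e,e))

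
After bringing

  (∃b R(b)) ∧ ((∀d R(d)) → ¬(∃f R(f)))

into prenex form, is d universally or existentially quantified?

Eliminate → and ↔ using ¬ and ∨.
  (∃b R(b)) ∧ (¬(∀d R(d)) ∨ ¬(∃f R(f)))
Drive negations inward (¬∀x A ≡ ∃x ¬A, ¬∃x A ≡ ∀x ¬A, De Morgan for ∧/∨):
  (∃b R(b)) ∧ ((∃d ¬R(d)) ∨ (∀f ¬R(f)))
Extract every quantifier outward, since the variables are now distinct and don't occur free across branches:
  ∃b ∃d ∀f (R(b) ∧ (¬R(d) ∨ ¬R(f)))
The quantifier ∀d sits under an odd number of negations (counting the antecedent side of each →), so it flips to ∃d.

existential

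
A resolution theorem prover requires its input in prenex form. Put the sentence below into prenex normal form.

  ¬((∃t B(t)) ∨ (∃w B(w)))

∀t ∀w (¬B(t) ∧ ¬B(w))

Drive negations inward (¬∀x A ≡ ∃x ¬A, ¬∃x A ≡ ∀x ¬A, De Morgan for ∧/∨):
  (∀t ¬B(t)) ∧ (∀w ¬B(w))
Finally move all quantifiers to the prefix:
  ∀t ∀w (¬B(t) ∧ ¬B(w))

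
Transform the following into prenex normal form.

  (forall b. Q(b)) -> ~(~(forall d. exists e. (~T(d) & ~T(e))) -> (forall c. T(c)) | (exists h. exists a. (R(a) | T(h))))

exists b. exists d. forall e. exists c. forall h. forall a. (~Q(b) | (T(d) | T(e)) & ~T(c) & ~R(a) & ~T(h))

First replace A → B with ¬A ∨ B.
  ~(forall b. Q(b)) | ~(~~(forall d. exists e. (~T(d) & ~T(e))) | (forall c. T(c)) | (exists h. exists a. (R(a) | T(h))))
Drive negations inward (¬∀x A ≡ ∃x ¬A, ¬∃x A ≡ ∀x ¬A, De Morgan for ∧/∨):
  (exists b. ~Q(b)) | (exists d. forall e. (T(d) | T(e))) & (exists c. ~T(c)) & (forall h. forall a. (~R(a) & ~T(h)))
All bound variables are already distinct, so no renaming is needed.
Extract every quantifier outward, since the variables are now distinct and don't occur free across branches:
  exists b. exists d. forall e. exists c. forall h. forall a. (~Q(b) | (T(d) | T(e)) & ~T(c) & ~R(a) & ~T(h))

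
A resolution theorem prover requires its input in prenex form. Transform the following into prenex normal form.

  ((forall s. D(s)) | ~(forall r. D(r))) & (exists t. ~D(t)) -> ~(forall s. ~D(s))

exists s. forall r. forall t. exists a. (~D(s) & D(r) | D(t) | D(a))

Eliminate → and ↔ using ¬ and ∨.
  ~(((forall s. D(s)) | ~(forall r. D(r))) & (exists t. ~D(t))) | ~(forall s. ~D(s))
Drive negations inward (¬∀x A ≡ ∃x ¬A, ¬∃x A ≡ ∀x ¬A, De Morgan for ∧/∨):
  (exists s. ~D(s)) & (forall r. D(r)) | (forall t. D(t)) | (exists s. D(s))
Standardize variables apart so no two quantifiers bind the same name: s↦a.
  (exists s. ~D(s)) & (forall r. D(r)) | (forall t. D(t)) | (exists a. D(a))
Extract every quantifier outward, since the variables are now distinct and don't occur free across branches:
  exists s. forall r. forall t. exists a. (~D(s) & D(r) | D(t) | D(a))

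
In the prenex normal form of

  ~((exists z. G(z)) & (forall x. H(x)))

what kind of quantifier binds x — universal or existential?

existential

Push ¬ through the quantifiers and connectives to reach negation normal form:
  (forall z. ~G(z)) | (exists x. ~H(x))
All bound variables are already distinct, so no renaming is needed.
Pull the quantifiers to the front (each side's bound variable is not free in the other side):
  forall z. exists x. (~G(z) | ~H(x))
The quantifier forall x sits under an odd number of negations, so it flips to exists x.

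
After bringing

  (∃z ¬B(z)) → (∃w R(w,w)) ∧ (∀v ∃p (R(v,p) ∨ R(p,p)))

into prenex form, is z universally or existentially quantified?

Eliminate → and ↔ using ¬ and ∨.
  ¬(∃z ¬B(z)) ∨ (∃w R(w,w)) ∧ (∀v ∃p (R(v,p) ∨ R(p,p)))
Drive negations inward (¬∀x A ≡ ∃x ¬A, ¬∃x A ≡ ∀x ¬A, De Morgan for ∧/∨):
  (∀z B(z)) ∨ (∃w R(w,w)) ∧ (∀v ∃p (R(v,p) ∨ R(p,p)))
All bound variables are already distinct, so no renaming is needed.
Pull the quantifiers to the front (each side's bound variable is not free in the other side):
  ∀z ∃w ∀v ∃p (B(z) ∨ R(w,w) ∧ (R(v,p) ∨ R(p,p)))
The quantifier ∃z sits under an odd number of negations (counting the antecedent side of each →), so it flips to ∀z.

universal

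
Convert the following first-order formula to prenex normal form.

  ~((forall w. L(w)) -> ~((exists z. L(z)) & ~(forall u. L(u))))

First replace A → B with ¬A ∨ B.
  ~(~(forall w. L(w)) | ~((exists z. L(z)) & ~(forall u. L(u))))
Push ¬ through the quantifiers and connectives to reach negation normal form:
  (forall w. L(w)) & (exists z. L(z)) & (exists u. ~L(u))
Finally move all quantifiers to the prefix:
  forall w. exists z. exists u. (L(w) & L(z) & ~L(u))

forall w. exists z. exists u. (L(w) & L(z) & ~L(u))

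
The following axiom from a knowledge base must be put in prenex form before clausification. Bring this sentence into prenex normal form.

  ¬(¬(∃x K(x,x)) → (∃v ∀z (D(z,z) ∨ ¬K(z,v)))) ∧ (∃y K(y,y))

Eliminate → and ↔ using ¬ and ∨.
  ¬(¬¬(∃x K(x,x)) ∨ (∃v ∀z (D(z,z) ∨ ¬K(z,v)))) ∧ (∃y K(y,y))
Move each ¬ inward, flipping quantifiers it crosses:
  (∀x ¬K(x,x)) ∧ (∀v ∃z (¬D(z,z) ∧ K(z,v))) ∧ (∃y K(y,y))
Pull the quantifiers to the front (each side's bound variable is not free in the other side):
  ∀x ∀v ∃z ∃y (¬K(x,x) ∧ ¬D(z,z) ∧ K(z,v) ∧ K(y,y))

∀x ∀v ∃z ∃y (¬K(x,x) ∧ ¬D(z,z) ∧ K(z,v) ∧ K(y,y))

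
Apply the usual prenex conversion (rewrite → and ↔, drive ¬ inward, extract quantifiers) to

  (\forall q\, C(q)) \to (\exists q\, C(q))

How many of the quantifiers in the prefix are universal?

0

Rewrite implications/biconditionals: A → B as ¬A ∨ B.
  \neg (\forall q\, C(q)) \lor (\exists q\, C(q))
Drive negations inward (¬∀x A ≡ ∃x ¬A, ¬∃x A ≡ ∀x ¬A, De Morgan for ∧/∨):
  (\exists q\, \neg C(q)) \lor (\exists q\, C(q))
Standardize variables apart so no two quantifiers bind the same name: q↦x.
  (\exists q\, \neg C(q)) \lor (\exists x\, C(x))
Pull the quantifiers to the front (each side's bound variable is not free in the other side):
  \exists q\, \exists x\, (\neg C(q) \lor C(x))
The prefix is \exists q \exists x: 0 universal, 2 existential.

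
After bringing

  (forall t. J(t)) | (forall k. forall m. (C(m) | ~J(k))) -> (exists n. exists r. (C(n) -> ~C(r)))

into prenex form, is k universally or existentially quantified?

existential

First replace A → B with ¬A ∨ B.
  ~((forall t. J(t)) | (forall k. forall m. (C(m) | ~J(k)))) | (exists n. exists r. (~C(n) | ~C(r)))
Drive negations inward (¬∀x A ≡ ∃x ¬A, ¬∃x A ≡ ∀x ¬A, De Morgan for ∧/∨):
  (exists t. ~J(t)) & (exists k. exists m. (~C(m) & J(k))) | (exists n. exists r. (~C(n) | ~C(r)))
All bound variables are already distinct, so no renaming is needed.
Pull the quantifiers to the front (each side's bound variable is not free in the other side):
  exists t. exists k. exists m. exists n. exists r. (~J(t) & ~C(m) & J(k) | ~C(n) | ~C(r))
The quantifier forall k sits under an odd number of negations (counting the antecedent side of each →), so it flips to exists k.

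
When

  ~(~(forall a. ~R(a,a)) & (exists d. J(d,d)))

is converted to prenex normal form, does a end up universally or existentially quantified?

universal

Move each ¬ inward, flipping quantifiers it crosses:
  (forall a. ~R(a,a)) | (forall d. ~J(d,d))
All bound variables are already distinct, so no renaming is needed.
Finally move all quantifiers to the prefix:
  forall a. forall d. (~R(a,a) | ~J(d,d))
The quantifier forall a sits under an even number of negations, so it remains universal.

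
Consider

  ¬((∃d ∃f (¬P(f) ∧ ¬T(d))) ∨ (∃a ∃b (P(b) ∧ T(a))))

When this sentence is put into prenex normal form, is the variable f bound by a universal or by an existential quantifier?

Push ¬ through the quantifiers and connectives to reach negation normal form:
  (∀d ∀f (P(f) ∨ T(d))) ∧ (∀a ∀b (¬P(b) ∨ ¬T(a)))
Extract every quantifier outward, since the variables are now distinct and don't occur free across branches:
  ∀d ∀f ∀a ∀b ((P(f) ∨ T(d)) ∧ (¬P(b) ∨ ¬T(a)))
The quantifier ∃f sits under an odd number of negations, so it flips to ∀f.

universal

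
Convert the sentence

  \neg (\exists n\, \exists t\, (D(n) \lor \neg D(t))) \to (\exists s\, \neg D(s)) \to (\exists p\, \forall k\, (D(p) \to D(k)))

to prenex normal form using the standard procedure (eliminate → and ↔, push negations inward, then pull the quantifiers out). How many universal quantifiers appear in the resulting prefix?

2

First replace A → B with ¬A ∨ B.
  \neg \neg (\exists n\, \exists t\, (D(n) \lor \neg D(t))) \lor \neg (\exists s\, \neg D(s)) \lor (\exists p\, \forall k\, (\neg D(p) \lor D(k)))
Drive negations inward (¬∀x A ≡ ∃x ¬A, ¬∃x A ≡ ∀x ¬A, De Morgan for ∧/∨):
  (\exists n\, \exists t\, (D(n) \lor \neg D(t))) \lor (\forall s\, D(s)) \lor (\exists p\, \forall k\, (\neg D(p) \lor D(k)))
All bound variables are already distinct, so no renaming is needed.
Finally move all quantifiers to the prefix:
  \exists n\, \exists t\, \forall s\, \exists p\, \forall k\, (D(n) \lor \neg D(t) \lor D(s) \lor \neg D(p) \lor D(k))
The prefix is \exists n \exists t \forall s \exists p \forall k: 2 universal, 3 existential.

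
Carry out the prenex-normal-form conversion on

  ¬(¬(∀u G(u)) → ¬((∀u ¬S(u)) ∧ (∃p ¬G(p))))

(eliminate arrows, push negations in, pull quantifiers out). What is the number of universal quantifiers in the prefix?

Eliminate → and ↔ using ¬ and ∨.
  ¬(¬¬(∀u G(u)) ∨ ¬((∀u ¬S(u)) ∧ (∃p ¬G(p))))
Push ¬ through the quantifiers and connectives to reach negation normal form:
  (∃u ¬G(u)) ∧ (∀u ¬S(u)) ∧ (∃p ¬G(p))
Rename bound variables to avoid capture: u↦r.
  (∃u ¬G(u)) ∧ (∀r ¬S(r)) ∧ (∃p ¬G(p))
Pull the quantifiers to the front (each side's bound variable is not free in the other side):
  ∃u ∀r ∃p (¬G(u) ∧ ¬S(r) ∧ ¬G(p))
The prefix is ∃u ∀r ∃p: 1 universal, 2 existential.

1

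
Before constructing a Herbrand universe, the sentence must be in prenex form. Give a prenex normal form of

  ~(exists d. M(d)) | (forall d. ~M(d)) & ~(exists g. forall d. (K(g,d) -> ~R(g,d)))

forall d. forall u. forall g. exists b. (~M(d) | ~M(u) & K(g,b) & R(g,b))

Rewrite implications/biconditionals: A → B as ¬A ∨ B.
  ~(exists d. M(d)) | (forall d. ~M(d)) & ~(exists g. forall d. (~K(g,d) | ~R(g,d)))
Move each ¬ inward, flipping quantifiers it crosses:
  (forall d. ~M(d)) | (forall d. ~M(d)) & (forall g. exists d. (K(g,d) & R(g,d)))
Standardize variables apart so no two quantifiers bind the same name: d↦u, d↦b.
  (forall d. ~M(d)) | (forall u. ~M(u)) & (forall g. exists b. (K(g,b) & R(g,b)))
Extract every quantifier outward, since the variables are now distinct and don't occur free across branches:
  forall d. forall u. forall g. exists b. (~M(d) | ~M(u) & K(g,b) & R(g,b))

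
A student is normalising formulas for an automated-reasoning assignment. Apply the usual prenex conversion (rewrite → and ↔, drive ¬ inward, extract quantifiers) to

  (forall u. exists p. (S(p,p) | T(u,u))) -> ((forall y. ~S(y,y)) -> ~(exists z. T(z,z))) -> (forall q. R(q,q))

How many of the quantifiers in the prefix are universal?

Eliminate → and ↔ using ¬ and ∨.
  ~(forall u. exists p. (S(p,p) | T(u,u))) | ~(~(forall y. ~S(y,y)) | ~(exists z. T(z,z))) | (forall q. R(q,q))
Move each ¬ inward, flipping quantifiers it crosses:
  (exists u. forall p. (~S(p,p) & ~T(u,u))) | (forall y. ~S(y,y)) & (exists z. T(z,z)) | (forall q. R(q,q))
Finally move all quantifiers to the prefix:
  exists u. forall p. forall y. exists z. forall q. (~S(p,p) & ~T(u,u) | ~S(y,y) & T(z,z) | R(q,q))
The prefix is exists u forall p forall y exists z forall q: 3 universal, 2 existential.

3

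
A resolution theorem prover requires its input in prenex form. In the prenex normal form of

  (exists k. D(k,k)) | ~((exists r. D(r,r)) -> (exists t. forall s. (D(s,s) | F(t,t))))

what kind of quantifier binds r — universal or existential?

Rewrite implications/biconditionals: A → B as ¬A ∨ B.
  (exists k. D(k,k)) | ~(~(exists r. D(r,r)) | (exists t. forall s. (D(s,s) | F(t,t))))
Push ¬ through the quantifiers and connectives to reach negation normal form:
  (exists k. D(k,k)) | (exists r. D(r,r)) & (forall t. exists s. (~D(s,s) & ~F(t,t)))
Finally move all quantifiers to the prefix:
  exists k. exists r. forall t. exists s. (D(k,k) | D(r,r) & ~D(s,s) & ~F(t,t))
The quantifier exists r sits under an even number of negations (counting the antecedent side of each →), so it remains existential.

existential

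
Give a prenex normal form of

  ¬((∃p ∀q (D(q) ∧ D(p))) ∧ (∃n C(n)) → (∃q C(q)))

∃p ∀q ∃n ∀u1 (D(q) ∧ D(p) ∧ C(n) ∧ ¬C(u1))

Rewrite implications/biconditionals: A → B as ¬A ∨ B.
  ¬(¬((∃p ∀q (D(q) ∧ D(p))) ∧ (∃n C(n))) ∨ (∃q C(q)))
Push ¬ through the quantifiers and connectives to reach negation normal form:
  (∃p ∀q (D(q) ∧ D(p))) ∧ (∃n C(n)) ∧ (∀q ¬C(q))
Rename bound variables to avoid capture: q↦u1.
  (∃p ∀q (D(q) ∧ D(p))) ∧ (∃n C(n)) ∧ (∀u1 ¬C(u1))
Extract every quantifier outward, since the variables are now distinct and don't occur free across branches:
  ∃p ∀q ∃n ∀u1 (D(q) ∧ D(p) ∧ C(n) ∧ ¬C(u1))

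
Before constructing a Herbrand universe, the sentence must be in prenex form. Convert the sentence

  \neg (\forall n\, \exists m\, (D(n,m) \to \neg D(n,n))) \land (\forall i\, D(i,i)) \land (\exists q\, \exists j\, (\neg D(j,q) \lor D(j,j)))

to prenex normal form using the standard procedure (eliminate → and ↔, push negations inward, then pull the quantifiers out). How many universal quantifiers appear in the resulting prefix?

Eliminate → and ↔ using ¬ and ∨.
  \neg (\forall n\, \exists m\, (\neg D(n,m) \lor \neg D(n,n))) \land (\forall i\, D(i,i)) \land (\exists q\, \exists j\, (\neg D(j,q) \lor D(j,j)))
Drive negations inward (¬∀x A ≡ ∃x ¬A, ¬∃x A ≡ ∀x ¬A, De Morgan for ∧/∨):
  (\exists n\, \forall m\, (D(n,m) \land D(n,n))) \land (\forall i\, D(i,i)) \land (\exists q\, \exists j\, (\neg D(j,q) \lor D(j,j)))
Finally move all quantifiers to the prefix:
  \exists n\, \forall m\, \forall i\, \exists q\, \exists j\, (D(n,m) \land D(n,n) \land D(i,i) \land (\neg D(j,q) \lor D(j,j)))
The prefix is \exists n \forall m \forall i \exists q \exists j: 2 universal, 3 existential.

2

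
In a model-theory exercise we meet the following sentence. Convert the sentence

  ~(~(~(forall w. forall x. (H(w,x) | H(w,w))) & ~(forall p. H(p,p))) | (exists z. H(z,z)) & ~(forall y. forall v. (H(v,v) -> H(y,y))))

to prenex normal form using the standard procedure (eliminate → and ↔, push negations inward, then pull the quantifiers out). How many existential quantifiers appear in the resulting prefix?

3

Eliminate → and ↔ using ¬ and ∨.
  ~(~(~(forall w. forall x. (H(w,x) | H(w,w))) & ~(forall p. H(p,p))) | (exists z. H(z,z)) & ~(forall y. forall v. (~H(v,v) | H(y,y))))
Move each ¬ inward, flipping quantifiers it crosses:
  (exists w. exists x. (~H(w,x) & ~H(w,w))) & (exists p. ~H(p,p)) & ((forall z. ~H(z,z)) | (forall y. forall v. (~H(v,v) | H(y,y))))
Finally move all quantifiers to the prefix:
  exists w. exists x. exists p. forall z. forall y. forall v. (~H(w,x) & ~H(w,w) & ~H(p,p) & (~H(z,z) | ~H(v,v) | H(y,y)))
The prefix is exists w exists x exists p forall z forall y forall v: 3 universal, 3 existential.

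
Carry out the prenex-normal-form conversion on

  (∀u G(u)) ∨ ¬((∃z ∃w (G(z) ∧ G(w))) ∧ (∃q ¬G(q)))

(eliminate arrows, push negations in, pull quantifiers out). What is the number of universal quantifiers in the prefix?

4

Drive negations inward (¬∀x A ≡ ∃x ¬A, ¬∃x A ≡ ∀x ¬A, De Morgan for ∧/∨):
  (∀u G(u)) ∨ (∀z ∀w (¬G(z) ∨ ¬G(w))) ∨ (∀q G(q))
Pull the quantifiers to the front (each side's bound variable is not free in the other side):
  ∀u ∀z ∀w ∀q (G(u) ∨ ¬G(z) ∨ ¬G(w) ∨ G(q))
The prefix is ∀u ∀z ∀w ∀q: 4 universal, 0 existential.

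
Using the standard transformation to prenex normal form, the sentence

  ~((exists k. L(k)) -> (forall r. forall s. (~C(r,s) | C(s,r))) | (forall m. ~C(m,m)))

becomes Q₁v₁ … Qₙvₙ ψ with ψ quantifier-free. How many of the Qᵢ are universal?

Rewrite implications/biconditionals: A → B as ¬A ∨ B.
  ~(~(exists k. L(k)) | (forall r. forall s. (~C(r,s) | C(s,r))) | (forall m. ~C(m,m)))
Drive negations inward (¬∀x A ≡ ∃x ¬A, ¬∃x A ≡ ∀x ¬A, De Morgan for ∧/∨):
  (exists k. L(k)) & (exists r. exists s. (C(r,s) & ~C(s,r))) & (exists m. C(m,m))
Extract every quantifier outward, since the variables are now distinct and don't occur free across branches:
  exists k. exists r. exists s. exists m. (L(k) & C(r,s) & ~C(s,r) & C(m,m))
The prefix is exists k exists r exists s exists m: 0 universal, 4 existential.

0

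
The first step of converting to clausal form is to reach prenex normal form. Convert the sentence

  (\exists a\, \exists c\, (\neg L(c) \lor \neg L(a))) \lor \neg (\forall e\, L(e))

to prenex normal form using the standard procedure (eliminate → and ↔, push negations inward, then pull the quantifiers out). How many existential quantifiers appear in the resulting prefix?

3

Move each ¬ inward, flipping quantifiers it crosses:
  (\exists a\, \exists c\, (\neg L(c) \lor \neg L(a))) \lor (\exists e\, \neg L(e))
All bound variables are already distinct, so no renaming is needed.
Pull the quantifiers to the front (each side's bound variable is not free in the other side):
  \exists a\, \exists c\, \exists e\, (\neg L(c) \lor \neg L(a) \lor \neg L(e))
The prefix is \exists a \exists c \exists e: 0 universal, 3 existential.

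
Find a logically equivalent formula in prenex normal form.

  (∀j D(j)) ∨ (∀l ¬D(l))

All bound variables are already distinct, so no renaming is needed.
Pull the quantifiers to the front (each side's bound variable is not free in the other side):
  ∀j ∀l (D(j) ∨ ¬D(l))

∀j ∀l (D(j) ∨ ¬D(l))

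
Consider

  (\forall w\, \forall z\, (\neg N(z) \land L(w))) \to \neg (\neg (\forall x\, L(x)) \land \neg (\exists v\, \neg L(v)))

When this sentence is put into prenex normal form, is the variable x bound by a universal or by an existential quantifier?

First replace A → B with ¬A ∨ B.
  \neg (\forall w\, \forall z\, (\neg N(z) \land L(w))) \lor \neg (\neg (\forall x\, L(x)) \land \neg (\exists v\, \neg L(v)))
Drive negations inward (¬∀x A ≡ ∃x ¬A, ¬∃x A ≡ ∀x ¬A, De Morgan for ∧/∨):
  (\exists w\, \exists z\, (N(z) \lor \neg L(w))) \lor (\forall x\, L(x)) \lor (\exists v\, \neg L(v))
Finally move all quantifiers to the prefix:
  \exists w\, \exists z\, \forall x\, \exists v\, (N(z) \lor \neg L(w) \lor L(x) \lor \neg L(v))
The quantifier \forall x sits under an even number of negations (counting the antecedent side of each →), so it remains universal.

universal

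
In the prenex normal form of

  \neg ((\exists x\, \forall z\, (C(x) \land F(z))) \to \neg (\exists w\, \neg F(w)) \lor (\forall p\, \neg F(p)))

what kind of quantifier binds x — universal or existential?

Rewrite implications/biconditionals: A → B as ¬A ∨ B.
  \neg (\neg (\exists x\, \forall z\, (C(x) \land F(z))) \lor \neg (\exists w\, \neg F(w)) \lor (\forall p\, \neg F(p)))
Push ¬ through the quantifiers and connectives to reach negation normal form:
  (\exists x\, \forall z\, (C(x) \land F(z))) \land (\exists w\, \neg F(w)) \land (\exists p\, F(p))
All bound variables are already distinct, so no renaming is needed.
Finally move all quantifiers to the prefix:
  \exists x\, \forall z\, \exists w\, \exists p\, (C(x) \land F(z) \land \neg F(w) \land F(p))
The quantifier \exists x sits under an even number of negations (counting the antecedent side of each →), so it remains existential.

existential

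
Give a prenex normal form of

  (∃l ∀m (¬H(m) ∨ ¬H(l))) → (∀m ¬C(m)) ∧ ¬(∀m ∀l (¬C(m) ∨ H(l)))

First replace A → B with ¬A ∨ B.
  ¬(∃l ∀m (¬H(m) ∨ ¬H(l))) ∨ (∀m ¬C(m)) ∧ ¬(∀m ∀l (¬C(m) ∨ H(l)))
Move each ¬ inward, flipping quantifiers it crosses:
  (∀l ∃m (H(m) ∧ H(l))) ∨ (∀m ¬C(m)) ∧ (∃m ∃l (C(m) ∧ ¬H(l)))
Give each quantifier a distinct variable: m↦x1, m↦t, l↦b.
  (∀l ∃m (H(m) ∧ H(l))) ∨ (∀x1 ¬C(x1)) ∧ (∃t ∃b (C(t) ∧ ¬H(b)))
Finally move all quantifiers to the prefix:
  ∀l ∃m ∀x1 ∃t ∃b (H(m) ∧ H(l) ∨ ¬C(x1) ∧ C(t) ∧ ¬H(b))

∀l ∃m ∀x1 ∃t ∃b (H(m) ∧ H(l) ∨ ¬C(x1) ∧ C(t) ∧ ¬H(b))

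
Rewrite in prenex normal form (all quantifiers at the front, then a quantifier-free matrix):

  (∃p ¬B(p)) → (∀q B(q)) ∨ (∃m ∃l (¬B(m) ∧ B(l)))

∀p ∀q ∃m ∃l (B(p) ∨ B(q) ∨ ¬B(m) ∧ B(l))

Rewrite implications/biconditionals: A → B as ¬A ∨ B.
  ¬(∃p ¬B(p)) ∨ (∀q B(q)) ∨ (∃m ∃l (¬B(m) ∧ B(l)))
Move each ¬ inward, flipping quantifiers it crosses:
  (∀p B(p)) ∨ (∀q B(q)) ∨ (∃m ∃l (¬B(m) ∧ B(l)))
All bound variables are already distinct, so no renaming is needed.
Pull the quantifiers to the front (each side's bound variable is not free in the other side):
  ∀p ∀q ∃m ∃l (B(p) ∨ B(q) ∨ ¬B(m) ∧ B(l))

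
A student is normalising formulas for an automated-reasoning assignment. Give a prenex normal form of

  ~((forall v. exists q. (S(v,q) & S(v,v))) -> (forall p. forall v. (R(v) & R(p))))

forall v. exists q. exists p. exists x. (S(v,q) & S(v,v) & (~R(x) | ~R(p)))

Rewrite implications/biconditionals: A → B as ¬A ∨ B.
  ~(~(forall v. exists q. (S(v,q) & S(v,v))) | (forall p. forall v. (R(v) & R(p))))
Drive negations inward (¬∀x A ≡ ∃x ¬A, ¬∃x A ≡ ∀x ¬A, De Morgan for ∧/∨):
  (forall v. exists q. (S(v,q) & S(v,v))) & (exists p. exists v. (~R(v) | ~R(p)))
Standardize variables apart so no two quantifiers bind the same name: v↦x.
  (forall v. exists q. (S(v,q) & S(v,v))) & (exists p. exists x. (~R(x) | ~R(p)))
Finally move all quantifiers to the prefix:
  forall v. exists q. exists p. exists x. (S(v,q) & S(v,v) & (~R(x) | ~R(p)))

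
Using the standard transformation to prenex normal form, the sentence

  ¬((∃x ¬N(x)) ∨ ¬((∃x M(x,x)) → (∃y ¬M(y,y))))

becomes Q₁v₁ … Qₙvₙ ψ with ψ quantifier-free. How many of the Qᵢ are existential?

1

First replace A → B with ¬A ∨ B.
  ¬((∃x ¬N(x)) ∨ ¬(¬(∃x M(x,x)) ∨ (∃y ¬M(y,y))))
Drive negations inward (¬∀x A ≡ ∃x ¬A, ¬∃x A ≡ ∀x ¬A, De Morgan for ∧/∨):
  (∀x N(x)) ∧ ((∀x ¬M(x,x)) ∨ (∃y ¬M(y,y)))
Standardize variables apart so no two quantifiers bind the same name: x↦t.
  (∀x N(x)) ∧ ((∀t ¬M(t,t)) ∨ (∃y ¬M(y,y)))
Pull the quantifiers to the front (each side's bound variable is not free in the other side):
  ∀x ∀t ∃y (N(x) ∧ (¬M(t,t) ∨ ¬M(y,y)))
The prefix is ∀x ∀t ∃y: 2 universal, 1 existential.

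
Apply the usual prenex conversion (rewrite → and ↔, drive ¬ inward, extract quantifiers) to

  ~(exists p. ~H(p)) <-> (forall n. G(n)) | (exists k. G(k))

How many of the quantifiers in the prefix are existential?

Eliminate → and ↔ using ¬ and ∨; A ↔ B as (¬A ∨ B) ∧ (¬B ∨ A).
  (~~(exists p. ~H(p)) | (forall n. G(n)) | (exists k. G(k))) & (~((forall n. G(n)) | (exists k. G(k))) | ~(exists p. ~H(p)))
Push ¬ through the quantifiers and connectives to reach negation normal form:
  ((exists p. ~H(p)) | (forall n. G(n)) | (exists k. G(k))) & ((exists n. ~G(n)) & (forall k. ~G(k)) | (forall p. H(p)))
Give each quantifier a distinct variable: n↦s, k↦c, p↦w.
  ((exists p. ~H(p)) | (forall n. G(n)) | (exists k. G(k))) & ((exists s. ~G(s)) & (forall c. ~G(c)) | (forall w. H(w)))
Pull the quantifiers to the front (each side's bound variable is not free in the other side):
  exists p. forall n. exists k. exists s. forall c. forall w. ((~H(p) | G(n) | G(k)) & (~G(s) & ~G(c) | H(w)))
The prefix is exists p forall n exists k exists s forall c forall w: 3 universal, 3 existential.

3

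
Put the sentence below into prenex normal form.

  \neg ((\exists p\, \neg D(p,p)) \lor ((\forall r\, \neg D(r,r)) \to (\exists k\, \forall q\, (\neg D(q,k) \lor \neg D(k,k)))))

Eliminate → and ↔ using ¬ and ∨.
  \neg ((\exists p\, \neg D(p,p)) \lor \neg (\forall r\, \neg D(r,r)) \lor (\exists k\, \forall q\, (\neg D(q,k) \lor \neg D(k,k))))
Push ¬ through the quantifiers and connectives to reach negation normal form:
  (\forall p\, D(p,p)) \land (\forall r\, \neg D(r,r)) \land (\forall k\, \exists q\, (D(q,k) \land D(k,k)))
All bound variables are already distinct, so no renaming is needed.
Extract every quantifier outward, since the variables are now distinct and don't occur free across branches:
  \forall p\, \forall r\, \forall k\, \exists q\, (D(p,p) \land \neg D(r,r) \land D(q,k) \land D(k,k))

\forall p\, \forall r\, \forall k\, \exists q\, (D(p,p) \land \neg D(r,r) \land D(q,k) \land D(k,k))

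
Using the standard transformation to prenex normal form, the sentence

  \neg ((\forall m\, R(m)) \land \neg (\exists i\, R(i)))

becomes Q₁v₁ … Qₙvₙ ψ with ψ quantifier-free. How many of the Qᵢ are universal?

0

Push ¬ through the quantifiers and connectives to reach negation normal form:
  (\exists m\, \neg R(m)) \lor (\exists i\, R(i))
All bound variables are already distinct, so no renaming is needed.
Finally move all quantifiers to the prefix:
  \exists m\, \exists i\, (\neg R(m) \lor R(i))
The prefix is \exists m \exists i: 0 universal, 2 existential.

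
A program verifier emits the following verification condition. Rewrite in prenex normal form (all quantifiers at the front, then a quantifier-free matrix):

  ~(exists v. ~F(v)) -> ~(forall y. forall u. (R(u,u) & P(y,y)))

Rewrite implications/biconditionals: A → B as ¬A ∨ B.
  ~~(exists v. ~F(v)) | ~(forall y. forall u. (R(u,u) & P(y,y)))
Push ¬ through the quantifiers and connectives to reach negation normal form:
  (exists v. ~F(v)) | (exists y. exists u. (~R(u,u) | ~P(y,y)))
All bound variables are already distinct, so no renaming is needed.
Pull the quantifiers to the front (each side's bound variable is not free in the other side):
  exists v. exists y. exists u. (~F(v) | ~R(u,u) | ~P(y,y))

exists v. exists y. exists u. (~F(v) | ~R(u,u) | ~P(y,y))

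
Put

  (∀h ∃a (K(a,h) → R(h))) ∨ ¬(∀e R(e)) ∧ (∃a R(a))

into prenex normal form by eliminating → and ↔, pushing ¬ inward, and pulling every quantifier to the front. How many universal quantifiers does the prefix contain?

1

First replace A → B with ¬A ∨ B.
  (∀h ∃a (¬K(a,h) ∨ R(h))) ∨ ¬(∀e R(e)) ∧ (∃a R(a))
Push ¬ through the quantifiers and connectives to reach negation normal form:
  (∀h ∃a (¬K(a,h) ∨ R(h))) ∨ (∃e ¬R(e)) ∧ (∃a R(a))
Rename bound variables to avoid capture: a↦w.
  (∀h ∃a (¬K(a,h) ∨ R(h))) ∨ (∃e ¬R(e)) ∧ (∃w R(w))
Pull the quantifiers to the front (each side's bound variable is not free in the other side):
  ∀h ∃a ∃e ∃w (¬K(a,h) ∨ R(h) ∨ ¬R(e) ∧ R(w))
The prefix is ∀h ∃a ∃e ∃w: 1 universal, 3 existential.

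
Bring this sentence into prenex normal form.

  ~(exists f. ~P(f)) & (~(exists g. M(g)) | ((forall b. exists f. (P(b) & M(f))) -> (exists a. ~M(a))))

forall f. forall g. exists b. forall r. exists a. (P(f) & (~M(g) | ~P(b) | ~M(r) | ~M(a)))

Eliminate → and ↔ using ¬ and ∨.
  ~(exists f. ~P(f)) & (~(exists g. M(g)) | ~(forall b. exists f. (P(b) & M(f))) | (exists a. ~M(a)))
Push ¬ through the quantifiers and connectives to reach negation normal form:
  (forall f. P(f)) & ((forall g. ~M(g)) | (exists b. forall f. (~P(b) | ~M(f))) | (exists a. ~M(a)))
Standardize variables apart so no two quantifiers bind the same name: f↦r.
  (forall f. P(f)) & ((forall g. ~M(g)) | (exists b. forall r. (~P(b) | ~M(r))) | (exists a. ~M(a)))
Pull the quantifiers to the front (each side's bound variable is not free in the other side):
  forall f. forall g. exists b. forall r. exists a. (P(f) & (~M(g) | ~P(b) | ~M(r) | ~M(a)))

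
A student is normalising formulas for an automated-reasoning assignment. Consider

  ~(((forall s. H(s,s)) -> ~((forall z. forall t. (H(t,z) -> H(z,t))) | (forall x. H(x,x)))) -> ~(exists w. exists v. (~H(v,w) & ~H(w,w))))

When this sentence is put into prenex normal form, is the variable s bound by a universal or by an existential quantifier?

existential

Eliminate → and ↔ using ¬ and ∨.
  ~(~(~(forall s. H(s,s)) | ~((forall z. forall t. (~H(t,z) | H(z,t))) | (forall x. H(x,x)))) | ~(exists w. exists v. (~H(v,w) & ~H(w,w))))
Push ¬ through the quantifiers and connectives to reach negation normal form:
  ((exists s. ~H(s,s)) | (exists z. exists t. (H(t,z) & ~H(z,t))) & (exists x. ~H(x,x))) & (exists w. exists v. (~H(v,w) & ~H(w,w)))
Finally move all quantifiers to the prefix:
  exists s. exists z. exists t. exists x. exists w. exists v. ((~H(s,s) | H(t,z) & ~H(z,t) & ~H(x,x)) & ~H(v,w) & ~H(w,w))
The quantifier forall s sits under an odd number of negations (counting the antecedent side of each →), so it flips to exists s.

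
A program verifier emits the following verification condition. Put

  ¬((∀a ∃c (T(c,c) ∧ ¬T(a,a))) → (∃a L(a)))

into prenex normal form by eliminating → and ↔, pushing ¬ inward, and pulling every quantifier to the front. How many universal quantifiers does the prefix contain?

First replace A → B with ¬A ∨ B.
  ¬(¬(∀a ∃c (T(c,c) ∧ ¬T(a,a))) ∨ (∃a L(a)))
Move each ¬ inward, flipping quantifiers it crosses:
  (∀a ∃c (T(c,c) ∧ ¬T(a,a))) ∧ (∀a ¬L(a))
Standardize variables apart so no two quantifiers bind the same name: a↦v.
  (∀a ∃c (T(c,c) ∧ ¬T(a,a))) ∧ (∀v ¬L(v))
Pull the quantifiers to the front (each side's bound variable is not free in the other side):
  ∀a ∃c ∀v (T(c,c) ∧ ¬T(a,a) ∧ ¬L(v))
The prefix is ∀a ∃c ∀v: 2 universal, 1 existential.

2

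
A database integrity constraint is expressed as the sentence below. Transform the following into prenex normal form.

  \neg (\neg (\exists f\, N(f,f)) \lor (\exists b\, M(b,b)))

Drive negations inward (¬∀x A ≡ ∃x ¬A, ¬∃x A ≡ ∀x ¬A, De Morgan for ∧/∨):
  (\exists f\, N(f,f)) \land (\forall b\, \neg M(b,b))
All bound variables are already distinct, so no renaming is needed.
Extract every quantifier outward, since the variables are now distinct and don't occur free across branches:
  \exists f\, \forall b\, (N(f,f) \land \neg M(b,b))

\exists f\, \forall b\, (N(f,f) \land \neg M(b,b))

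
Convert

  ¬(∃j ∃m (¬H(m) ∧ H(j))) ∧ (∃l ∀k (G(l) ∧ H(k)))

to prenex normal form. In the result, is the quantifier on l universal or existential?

existential

Push ¬ through the quantifiers and connectives to reach negation normal form:
  (∀j ∀m (H(m) ∨ ¬H(j))) ∧ (∃l ∀k (G(l) ∧ H(k)))
All bound variables are already distinct, so no renaming is needed.
Finally move all quantifiers to the prefix:
  ∀j ∀m ∃l ∀k ((H(m) ∨ ¬H(j)) ∧ G(l) ∧ H(k))
The quantifier ∃l sits under an even number of negations, so it remains existential.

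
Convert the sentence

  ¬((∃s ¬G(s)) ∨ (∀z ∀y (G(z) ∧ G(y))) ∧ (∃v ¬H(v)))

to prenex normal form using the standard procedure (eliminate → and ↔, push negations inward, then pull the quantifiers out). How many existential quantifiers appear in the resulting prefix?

Push ¬ through the quantifiers and connectives to reach negation normal form:
  (∀s G(s)) ∧ ((∃z ∃y (¬G(z) ∨ ¬G(y))) ∨ (∀v H(v)))
All bound variables are already distinct, so no renaming is needed.
Extract every quantifier outward, since the variables are now distinct and don't occur free across branches:
  ∀s ∃z ∃y ∀v (G(s) ∧ (¬G(z) ∨ ¬G(y) ∨ H(v)))
The prefix is ∀s ∃z ∃y ∀v: 2 universal, 2 existential.

2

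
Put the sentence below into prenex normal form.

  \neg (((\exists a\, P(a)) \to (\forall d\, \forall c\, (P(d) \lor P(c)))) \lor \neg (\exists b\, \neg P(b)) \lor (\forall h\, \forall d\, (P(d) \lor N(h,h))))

Rewrite implications/biconditionals: A → B as ¬A ∨ B.
  \neg (\neg (\exists a\, P(a)) \lor (\forall d\, \forall c\, (P(d) \lor P(c))) \lor \neg (\exists b\, \neg P(b)) \lor (\forall h\, \forall d\, (P(d) \lor N(h,h))))
Move each ¬ inward, flipping quantifiers it crosses:
  (\exists a\, P(a)) \land (\exists d\, \exists c\, (\neg P(d) \land \neg P(c))) \land (\exists b\, \neg P(b)) \land (\exists h\, \exists d\, (\neg P(d) \land \neg N(h,h)))
Standardize variables apart so no two quantifiers bind the same name: d↦r.
  (\exists a\, P(a)) \land (\exists d\, \exists c\, (\neg P(d) \land \neg P(c))) \land (\exists b\, \neg P(b)) \land (\exists h\, \exists r\, (\neg P(r) \land \neg N(h,h)))
Pull the quantifiers to the front (each side's bound variable is not free in the other side):
  \exists a\, \exists d\, \exists c\, \exists b\, \exists h\, \exists r\, (P(a) \land \neg P(d) \land \neg P(c) \land \neg P(b) \land \neg P(r) \land \neg N(h,h))

\exists a\, \exists d\, \exists c\, \exists b\, \exists h\, \exists r\, (P(a) \land \neg P(d) \land \neg P(c) \land \neg P(b) \land \neg P(r) \land \neg N(h,h))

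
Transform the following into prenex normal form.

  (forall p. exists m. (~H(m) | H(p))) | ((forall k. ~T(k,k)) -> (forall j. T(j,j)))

forall p. exists m. exists k. forall j. (~H(m) | H(p) | T(k,k) | T(j,j))

Eliminate → and ↔ using ¬ and ∨.
  (forall p. exists m. (~H(m) | H(p))) | ~(forall k. ~T(k,k)) | (forall j. T(j,j))
Move each ¬ inward, flipping quantifiers it crosses:
  (forall p. exists m. (~H(m) | H(p))) | (exists k. T(k,k)) | (forall j. T(j,j))
Finally move all quantifiers to the prefix:
  forall p. exists m. exists k. forall j. (~H(m) | H(p) | T(k,k) | T(j,j))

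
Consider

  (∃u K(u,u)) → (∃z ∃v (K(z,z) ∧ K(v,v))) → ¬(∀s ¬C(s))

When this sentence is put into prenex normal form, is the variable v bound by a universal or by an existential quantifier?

First replace A → B with ¬A ∨ B.
  ¬(∃u K(u,u)) ∨ ¬(∃z ∃v (K(z,z) ∧ K(v,v))) ∨ ¬(∀s ¬C(s))
Drive negations inward (¬∀x A ≡ ∃x ¬A, ¬∃x A ≡ ∀x ¬A, De Morgan for ∧/∨):
  (∀u ¬K(u,u)) ∨ (∀z ∀v (¬K(z,z) ∨ ¬K(v,v))) ∨ (∃s C(s))
All bound variables are already distinct, so no renaming is needed.
Extract every quantifier outward, since the variables are now distinct and don't occur free across branches:
  ∀u ∀z ∀v ∃s (¬K(u,u) ∨ ¬K(z,z) ∨ ¬K(v,v) ∨ C(s))
The quantifier ∃v sits under an odd number of negations (counting the antecedent side of each →), so it flips to ∀v.

universal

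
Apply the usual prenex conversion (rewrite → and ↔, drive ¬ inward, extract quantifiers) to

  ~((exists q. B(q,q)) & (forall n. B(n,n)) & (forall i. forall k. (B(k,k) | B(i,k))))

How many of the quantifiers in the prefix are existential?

3

Push ¬ through the quantifiers and connectives to reach negation normal form:
  (forall q. ~B(q,q)) | (exists n. ~B(n,n)) | (exists i. exists k. (~B(k,k) & ~B(i,k)))
Finally move all quantifiers to the prefix:
  forall q. exists n. exists i. exists k. (~B(q,q) | ~B(n,n) | ~B(k,k) & ~B(i,k))
The prefix is forall q exists n exists i exists k: 1 universal, 3 existential.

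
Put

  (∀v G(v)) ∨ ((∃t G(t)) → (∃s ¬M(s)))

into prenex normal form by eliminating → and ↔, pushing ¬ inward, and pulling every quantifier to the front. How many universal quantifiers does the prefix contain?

Eliminate → and ↔ using ¬ and ∨.
  (∀v G(v)) ∨ ¬(∃t G(t)) ∨ (∃s ¬M(s))
Drive negations inward (¬∀x A ≡ ∃x ¬A, ¬∃x A ≡ ∀x ¬A, De Morgan for ∧/∨):
  (∀v G(v)) ∨ (∀t ¬G(t)) ∨ (∃s ¬M(s))
Finally move all quantifiers to the prefix:
  ∀v ∀t ∃s (G(v) ∨ ¬G(t) ∨ ¬M(s))
The prefix is ∀v ∀t ∃s: 2 universal, 1 existential.

2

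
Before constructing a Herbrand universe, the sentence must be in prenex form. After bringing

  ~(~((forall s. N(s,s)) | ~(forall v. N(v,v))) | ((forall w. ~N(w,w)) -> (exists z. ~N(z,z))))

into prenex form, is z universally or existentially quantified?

universal

Rewrite implications/biconditionals: A → B as ¬A ∨ B.
  ~(~((forall s. N(s,s)) | ~(forall v. N(v,v))) | ~(forall w. ~N(w,w)) | (exists z. ~N(z,z)))
Push ¬ through the quantifiers and connectives to reach negation normal form:
  ((forall s. N(s,s)) | (exists v. ~N(v,v))) & (forall w. ~N(w,w)) & (forall z. N(z,z))
All bound variables are already distinct, so no renaming is needed.
Extract every quantifier outward, since the variables are now distinct and don't occur free across branches:
  forall s. exists v. forall w. forall z. ((N(s,s) | ~N(v,v)) & ~N(w,w) & N(z,z))
The quantifier exists z sits under an odd number of negations (counting the antecedent side of each →), so it flips to forall z.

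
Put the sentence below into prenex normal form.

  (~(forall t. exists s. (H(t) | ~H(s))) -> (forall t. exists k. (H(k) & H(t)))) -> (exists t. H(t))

exists t. forall s. exists r. forall k. exists c. (~H(t) & H(s) & (~H(k) | ~H(r)) | H(c))

Rewrite implications/biconditionals: A → B as ¬A ∨ B.
  ~(~~(forall t. exists s. (H(t) | ~H(s))) | (forall t. exists k. (H(k) & H(t)))) | (exists t. H(t))
Drive negations inward (¬∀x A ≡ ∃x ¬A, ¬∃x A ≡ ∀x ¬A, De Morgan for ∧/∨):
  (exists t. forall s. (~H(t) & H(s))) & (exists t. forall k. (~H(k) | ~H(t))) | (exists t. H(t))
Standardize variables apart so no two quantifiers bind the same name: t↦r, t↦c.
  (exists t. forall s. (~H(t) & H(s))) & (exists r. forall k. (~H(k) | ~H(r))) | (exists c. H(c))
Finally move all quantifiers to the prefix:
  exists t. forall s. exists r. forall k. exists c. (~H(t) & H(s) & (~H(k) | ~H(r)) | H(c))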